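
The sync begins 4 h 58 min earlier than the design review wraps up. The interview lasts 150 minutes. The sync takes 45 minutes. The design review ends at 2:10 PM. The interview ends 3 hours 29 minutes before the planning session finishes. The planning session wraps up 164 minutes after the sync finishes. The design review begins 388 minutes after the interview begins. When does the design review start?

1:10 PM

The sync starts at 2:10 PM − 298 min = 9:12 AM.
The sync ends at 9:12 AM + 45 min = 9:57 AM.
The planning session ends at 9:57 AM + 164 min = 12:41 PM.
The interview ends at 12:41 PM − 209 min = 9:12 AM.
The interview starts at 9:12 AM − 150 min = 6:42 AM.
The design review starts at 6:42 AM + 388 min = 1:10 PM.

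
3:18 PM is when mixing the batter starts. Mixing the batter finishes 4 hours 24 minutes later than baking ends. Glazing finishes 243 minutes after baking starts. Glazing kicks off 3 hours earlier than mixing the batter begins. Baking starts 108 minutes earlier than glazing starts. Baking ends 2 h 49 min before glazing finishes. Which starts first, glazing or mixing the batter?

Glazing starts at 3:18 PM − 180 min = 12:18 PM.
Glazing starts at 12:18 PM and mixing the batter starts at 3:18 PM, so glazing is first.

glazing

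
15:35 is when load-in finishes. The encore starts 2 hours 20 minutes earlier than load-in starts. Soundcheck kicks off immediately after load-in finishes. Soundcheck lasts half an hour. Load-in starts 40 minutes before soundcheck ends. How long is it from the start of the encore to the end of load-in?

2 h 30 min

Soundcheck starts at 15:35.
Soundcheck ends at 15:35 + 30 min = 16:05.
Load-in starts at 16:05 − 40 min = 15:25.
The encore starts at 15:25 − 140 min = 13:05.
From 13:05 to 15:35 is 2 h 30 min.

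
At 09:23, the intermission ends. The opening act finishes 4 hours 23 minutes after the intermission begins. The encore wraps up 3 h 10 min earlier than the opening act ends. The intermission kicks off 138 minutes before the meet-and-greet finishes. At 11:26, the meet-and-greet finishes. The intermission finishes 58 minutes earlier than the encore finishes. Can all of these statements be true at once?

Yes

The intermission starts at 11:26 − 138 min = 09:08.
The opening act ends at 09:08 + 263 min = 13:31.
The encore ends at 13:31 − 190 min = 10:21.
The intermission ends at 10:21 − 58 min = 09:23.
That matches the stated 09:23, so the schedule is consistent.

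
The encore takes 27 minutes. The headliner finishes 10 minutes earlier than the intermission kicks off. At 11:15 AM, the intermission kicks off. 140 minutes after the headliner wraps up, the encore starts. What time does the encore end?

The headliner ends at 11:15 AM − 10 min = 11:05 AM.
The encore starts at 11:05 AM + 140 min = 1:25 PM.
The encore ends at 1:25 PM + 27 min = 1:52 PM.

1:52 PM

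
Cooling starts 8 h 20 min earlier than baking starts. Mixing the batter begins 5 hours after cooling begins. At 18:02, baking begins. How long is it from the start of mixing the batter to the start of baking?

Cooling starts at 18:02 − 500 min = 09:42.
Mixing the batter starts at 09:42 + 300 min = 14:42.
From 14:42 to 18:02 is 200 minutes.

200 minutes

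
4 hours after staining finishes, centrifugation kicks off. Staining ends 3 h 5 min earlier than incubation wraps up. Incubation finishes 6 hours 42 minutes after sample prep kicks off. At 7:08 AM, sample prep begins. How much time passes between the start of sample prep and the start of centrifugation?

7 h 37 min

Incubation ends at 7:08 AM + 402 min = 1:50 PM.
Staining ends at 1:50 PM − 185 min = 10:45 AM.
Centrifugation starts at 10:45 AM + 240 min = 2:45 PM.
From 7:08 AM to 2:45 PM is 7 h 37 min.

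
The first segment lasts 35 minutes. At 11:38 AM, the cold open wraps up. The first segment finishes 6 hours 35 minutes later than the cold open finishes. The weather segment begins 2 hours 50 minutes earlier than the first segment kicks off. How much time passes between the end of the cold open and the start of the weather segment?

The first segment ends at 11:38 AM + 395 min = 6:13 PM.
The first segment starts at 6:13 PM − 35 min = 5:38 PM.
The weather segment starts at 5:38 PM − 170 min = 2:48 PM.
From 11:38 AM to 2:48 PM is 3 hours 10 minutes.

3 hours 10 minutes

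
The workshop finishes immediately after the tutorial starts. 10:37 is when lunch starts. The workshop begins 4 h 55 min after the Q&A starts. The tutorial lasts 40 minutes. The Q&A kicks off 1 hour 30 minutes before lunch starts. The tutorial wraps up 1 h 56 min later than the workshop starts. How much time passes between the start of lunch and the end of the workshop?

The Q&A starts at 10:37 − 90 min = 09:07.
The workshop starts at 09:07 + 295 min = 14:02.
The tutorial ends at 14:02 + 116 min = 15:58.
The tutorial starts at 15:58 − 40 min = 15:18.
So the workshop ends at 15:18.
From 10:37 to 15:18 is 281 minutes.

281 minutes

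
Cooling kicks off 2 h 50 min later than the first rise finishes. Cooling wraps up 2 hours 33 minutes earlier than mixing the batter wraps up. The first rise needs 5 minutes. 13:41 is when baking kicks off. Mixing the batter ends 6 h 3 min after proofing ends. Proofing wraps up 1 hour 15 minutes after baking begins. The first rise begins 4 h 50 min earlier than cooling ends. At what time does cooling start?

Proofing ends at 13:41 + 75 min = 14:56.
Mixing the batter ends at 14:56 + 363 min = 20:59.
Cooling ends at 20:59 − 153 min = 18:26.
The first rise starts at 18:26 − 290 min = 13:36.
The first rise ends at 13:36 + 5 min = 13:41.
Cooling starts at 13:41 + 170 min = 16:31.

16:31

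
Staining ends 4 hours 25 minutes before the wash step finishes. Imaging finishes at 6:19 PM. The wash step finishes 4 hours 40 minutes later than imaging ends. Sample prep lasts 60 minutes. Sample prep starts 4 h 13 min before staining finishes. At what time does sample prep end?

The wash step ends at 6:19 PM + 280 min = 10:59 PM.
Staining ends at 10:59 PM − 265 min = 6:34 PM.
Sample prep starts at 6:34 PM − 253 min = 2:21 PM.
Sample prep ends at 2:21 PM + 60 min = 3:21 PM.

3:21 PM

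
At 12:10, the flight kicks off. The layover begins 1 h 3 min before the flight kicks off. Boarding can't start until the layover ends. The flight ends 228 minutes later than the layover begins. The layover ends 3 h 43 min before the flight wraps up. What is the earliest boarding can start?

11:12

The layover starts at 12:10 − 63 min = 11:07.
The flight ends at 11:07 + 228 min = 14:55.
The layover ends at 14:55 − 223 min = 11:12.
Boarding is bounded by the layover, so the earliest it can start is 11:12.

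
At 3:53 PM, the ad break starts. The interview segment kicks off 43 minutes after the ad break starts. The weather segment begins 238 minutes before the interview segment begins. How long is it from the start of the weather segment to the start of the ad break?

195 minutes

The interview segment starts at 3:53 PM + 43 min = 4:36 PM.
The weather segment starts at 4:36 PM − 238 min = 12:38 PM.
From 12:38 PM to 3:53 PM is 195 minutes.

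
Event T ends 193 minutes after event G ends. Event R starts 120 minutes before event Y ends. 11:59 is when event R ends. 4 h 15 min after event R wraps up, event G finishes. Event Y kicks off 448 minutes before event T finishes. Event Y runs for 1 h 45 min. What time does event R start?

Event G ends at 11:59 + 255 min = 16:14.
Event T ends at 16:14 + 193 min = 19:27.
Event Y starts at 19:27 − 448 min = 11:59.
Event Y ends at 11:59 + 105 min = 13:44.
Event R starts at 13:44 − 120 min = 11:44.

11:44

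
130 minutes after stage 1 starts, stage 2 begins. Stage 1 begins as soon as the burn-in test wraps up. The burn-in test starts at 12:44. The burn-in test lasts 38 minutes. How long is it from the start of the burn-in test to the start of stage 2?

The burn-in test ends at 12:44 + 38 min = 13:22.
So stage 1 starts at 13:22.
Stage 2 starts at 13:22 + 130 min = 15:32.
From 12:44 to 15:32 is 168 minutes.

168 minutes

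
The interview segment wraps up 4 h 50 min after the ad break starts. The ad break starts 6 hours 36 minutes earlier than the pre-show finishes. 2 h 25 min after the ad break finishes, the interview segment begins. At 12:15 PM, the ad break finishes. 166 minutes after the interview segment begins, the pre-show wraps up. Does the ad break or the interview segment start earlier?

the ad break

The interview segment starts at 12:15 PM + 145 min = 2:40 PM.
The pre-show ends at 2:40 PM + 166 min = 5:26 PM.
The ad break starts at 5:26 PM − 396 min = 10:50 AM.
The ad break starts at 10:50 AM and the interview segment starts at 2:40 PM, so the ad break is first.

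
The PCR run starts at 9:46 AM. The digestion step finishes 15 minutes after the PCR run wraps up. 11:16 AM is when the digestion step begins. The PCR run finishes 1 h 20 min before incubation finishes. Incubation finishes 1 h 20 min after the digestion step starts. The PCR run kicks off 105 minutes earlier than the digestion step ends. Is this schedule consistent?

Incubation ends at 11:16 AM + 80 min = 12:36 PM.
The PCR run ends at 12:36 PM − 80 min = 11:16 AM.
The digestion step ends at 11:16 AM + 15 min = 11:31 AM.
The PCR run starts at 11:31 AM − 105 min = 9:46 AM.
That matches the stated 9:46 AM, so the schedule is consistent.

Yes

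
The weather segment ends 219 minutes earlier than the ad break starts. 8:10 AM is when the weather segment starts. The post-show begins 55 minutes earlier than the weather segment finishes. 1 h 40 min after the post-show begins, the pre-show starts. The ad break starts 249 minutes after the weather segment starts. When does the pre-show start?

9:25 AM

The ad break starts at 8:10 AM + 249 min = 12:19 PM.
The weather segment ends at 12:19 PM − 219 min = 8:40 AM.
The post-show starts at 8:40 AM − 55 min = 7:45 AM.
The pre-show starts at 7:45 AM + 100 min = 9:25 AM.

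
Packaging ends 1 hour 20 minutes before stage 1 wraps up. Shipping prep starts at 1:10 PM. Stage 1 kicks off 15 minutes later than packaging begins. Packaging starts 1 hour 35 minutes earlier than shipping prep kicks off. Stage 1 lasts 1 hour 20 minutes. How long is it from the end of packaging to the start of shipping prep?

80 minutes

Packaging starts at 1:10 PM − 95 min = 11:35 AM.
Stage 1 starts at 11:35 AM + 15 min = 11:50 AM.
Stage 1 ends at 11:50 AM + 80 min = 1:10 PM.
Packaging ends at 1:10 PM − 80 min = 11:50 AM.
From 11:50 AM to 1:10 PM is 80 minutes.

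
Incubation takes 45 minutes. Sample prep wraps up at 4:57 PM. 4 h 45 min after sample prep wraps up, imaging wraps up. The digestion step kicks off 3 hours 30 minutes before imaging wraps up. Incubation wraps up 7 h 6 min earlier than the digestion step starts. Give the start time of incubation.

Imaging ends at 4:57 PM + 285 min = 9:42 PM.
The digestion step starts at 9:42 PM − 210 min = 6:12 PM.
Incubation ends at 6:12 PM − 426 min = 11:06 AM.
Incubation starts at 11:06 AM − 45 min = 10:21 AM.

10:21 AM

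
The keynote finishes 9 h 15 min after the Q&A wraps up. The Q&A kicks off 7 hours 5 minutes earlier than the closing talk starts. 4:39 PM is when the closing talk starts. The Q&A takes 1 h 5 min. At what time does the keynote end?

The Q&A starts at 4:39 PM − 425 min = 9:34 AM.
The Q&A ends at 9:34 AM + 65 min = 10:39 AM.
The keynote ends at 10:39 AM + 555 min = 7:54 PM.

7:54 PM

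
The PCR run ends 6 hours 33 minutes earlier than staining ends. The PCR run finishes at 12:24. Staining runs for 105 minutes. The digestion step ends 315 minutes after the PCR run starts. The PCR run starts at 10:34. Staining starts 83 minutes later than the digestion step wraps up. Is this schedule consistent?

Yes

The digestion step ends at 10:34 + 315 min = 15:49.
Staining starts at 15:49 + 83 min = 17:12.
Staining ends at 17:12 + 105 min = 18:57.
The PCR run ends at 18:57 − 393 min = 12:24.
That matches the stated 12:24, so the schedule is consistent.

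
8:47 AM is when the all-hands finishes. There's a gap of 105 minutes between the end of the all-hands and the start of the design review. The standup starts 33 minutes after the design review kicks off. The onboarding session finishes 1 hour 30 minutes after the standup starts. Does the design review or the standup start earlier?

the design review

The design review starts at 8:47 AM + 105 min = 10:32 AM.
The standup starts at 10:32 AM + 33 min = 11:05 AM.
The design review starts at 10:32 AM and the standup starts at 11:05 AM, so the design review is first.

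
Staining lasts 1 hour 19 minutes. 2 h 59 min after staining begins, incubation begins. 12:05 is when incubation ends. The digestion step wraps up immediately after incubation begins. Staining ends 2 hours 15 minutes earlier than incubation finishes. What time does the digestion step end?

Staining ends at 12:05 − 135 min = 09:50.
Staining starts at 09:50 − 79 min = 08:31.
Incubation starts at 08:31 + 179 min = 11:30.
So the digestion step ends at 11:30.

11:30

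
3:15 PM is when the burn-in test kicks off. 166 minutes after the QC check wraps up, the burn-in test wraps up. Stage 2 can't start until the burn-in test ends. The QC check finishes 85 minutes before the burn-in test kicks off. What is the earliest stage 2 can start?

4:36 PM

The QC check ends at 3:15 PM − 85 min = 1:50 PM.
The burn-in test ends at 1:50 PM + 166 min = 4:36 PM.
Stage 2 is bounded by the burn-in test, so the earliest it can start is 4:36 PM.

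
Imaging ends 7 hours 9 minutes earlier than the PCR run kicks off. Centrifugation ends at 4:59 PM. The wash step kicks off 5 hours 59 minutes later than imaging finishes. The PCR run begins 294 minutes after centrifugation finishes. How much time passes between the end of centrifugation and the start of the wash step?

The PCR run starts at 4:59 PM + 294 min = 9:53 PM.
Imaging ends at 9:53 PM − 429 min = 2:44 PM.
The wash step starts at 2:44 PM + 359 min = 8:43 PM.
From 4:59 PM to 8:43 PM is 3 h 44 min.

3 h 44 min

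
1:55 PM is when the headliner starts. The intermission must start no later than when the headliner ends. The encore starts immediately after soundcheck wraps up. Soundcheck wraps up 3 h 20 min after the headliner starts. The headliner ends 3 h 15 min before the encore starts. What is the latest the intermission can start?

Soundcheck ends at 1:55 PM + 200 min = 5:15 PM.
So the encore starts at 5:15 PM.
The headliner ends at 5:15 PM − 195 min = 2:00 PM.
The intermission is bounded by the headliner, so the latest it can start is 2:00 PM.

2:00 PM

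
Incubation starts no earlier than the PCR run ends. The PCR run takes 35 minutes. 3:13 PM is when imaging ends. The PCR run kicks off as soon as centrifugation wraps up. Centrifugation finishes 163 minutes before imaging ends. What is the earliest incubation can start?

1:05 PM

Centrifugation ends at 3:13 PM − 163 min = 12:30 PM.
So the PCR run starts at 12:30 PM.
The PCR run ends at 12:30 PM + 35 min = 1:05 PM.
Incubation is bounded by the PCR run, so the earliest it can start is 1:05 PM.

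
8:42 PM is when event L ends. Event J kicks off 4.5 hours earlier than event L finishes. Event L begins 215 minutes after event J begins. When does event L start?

Event J starts at 8:42 PM − 270 min = 4:12 PM.
Event L starts at 4:12 PM + 215 min = 7:47 PM.

7:47 PM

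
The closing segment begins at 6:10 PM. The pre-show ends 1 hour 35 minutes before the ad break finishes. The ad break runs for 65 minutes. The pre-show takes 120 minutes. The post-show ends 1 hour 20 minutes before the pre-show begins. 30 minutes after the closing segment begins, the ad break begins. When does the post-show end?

2:50 PM

The ad break starts at 6:10 PM + 30 min = 6:40 PM.
The ad break ends at 6:40 PM + 65 min = 7:45 PM.
The pre-show ends at 7:45 PM − 95 min = 6:10 PM.
The pre-show starts at 6:10 PM − 120 min = 4:10 PM.
The post-show ends at 4:10 PM − 80 min = 2:50 PM.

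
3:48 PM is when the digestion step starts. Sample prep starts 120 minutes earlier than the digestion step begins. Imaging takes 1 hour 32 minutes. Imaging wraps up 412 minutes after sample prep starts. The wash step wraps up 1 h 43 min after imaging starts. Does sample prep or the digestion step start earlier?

Sample prep starts at 3:48 PM − 120 min = 1:48 PM.
Sample prep starts at 1:48 PM and the digestion step starts at 3:48 PM, so sample prep is first.

sample prep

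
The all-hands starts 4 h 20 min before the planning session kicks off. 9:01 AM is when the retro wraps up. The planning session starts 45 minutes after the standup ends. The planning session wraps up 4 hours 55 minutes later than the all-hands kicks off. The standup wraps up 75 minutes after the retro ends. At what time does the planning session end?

11:36 AM

The standup ends at 9:01 AM + 75 min = 10:16 AM.
The planning session starts at 10:16 AM + 45 min = 11:01 AM.
The all-hands starts at 11:01 AM − 260 min = 6:41 AM.
The planning session ends at 6:41 AM + 295 min = 11:36 AM.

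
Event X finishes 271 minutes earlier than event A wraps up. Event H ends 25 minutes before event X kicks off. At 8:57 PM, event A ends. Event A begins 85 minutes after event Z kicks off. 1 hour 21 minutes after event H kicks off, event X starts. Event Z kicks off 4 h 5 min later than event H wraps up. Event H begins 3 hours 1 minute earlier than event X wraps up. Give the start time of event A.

7:51 PM

Event X ends at 8:57 PM − 271 min = 4:26 PM.
Event H starts at 4:26 PM − 181 min = 1:25 PM.
Event X starts at 1:25 PM + 81 min = 2:46 PM.
Event H ends at 2:46 PM − 25 min = 2:21 PM.
Event Z starts at 2:21 PM + 245 min = 6:26 PM.
Event A starts at 6:26 PM + 85 min = 7:51 PM.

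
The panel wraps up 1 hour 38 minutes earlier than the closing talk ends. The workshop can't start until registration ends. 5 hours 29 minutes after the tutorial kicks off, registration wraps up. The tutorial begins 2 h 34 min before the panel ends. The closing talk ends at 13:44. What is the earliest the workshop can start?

The panel ends at 13:44 − 98 min = 12:06.
The tutorial starts at 12:06 − 154 min = 09:32.
Registration ends at 09:32 + 329 min = 15:01.
The workshop is bounded by registration, so the earliest it can start is 15:01.

15:01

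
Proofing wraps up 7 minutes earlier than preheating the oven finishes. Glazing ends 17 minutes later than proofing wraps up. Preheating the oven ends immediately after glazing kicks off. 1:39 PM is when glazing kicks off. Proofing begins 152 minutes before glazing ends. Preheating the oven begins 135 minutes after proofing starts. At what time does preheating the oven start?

Preheating the oven ends at 1:39 PM.
Proofing ends at 1:39 PM − 7 min = 1:32 PM.
Glazing ends at 1:32 PM + 17 min = 1:49 PM.
Proofing starts at 1:49 PM − 152 min = 11:17 AM.
Preheating the oven starts at 11:17 AM + 135 min = 1:32 PM.

1:32 PM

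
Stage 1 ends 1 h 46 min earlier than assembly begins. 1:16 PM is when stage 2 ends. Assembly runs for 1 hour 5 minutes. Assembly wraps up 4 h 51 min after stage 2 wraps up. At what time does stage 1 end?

3:16 PM

Assembly ends at 1:16 PM + 291 min = 6:07 PM.
Assembly starts at 6:07 PM − 65 min = 5:02 PM.
Stage 1 ends at 5:02 PM − 106 min = 3:16 PM.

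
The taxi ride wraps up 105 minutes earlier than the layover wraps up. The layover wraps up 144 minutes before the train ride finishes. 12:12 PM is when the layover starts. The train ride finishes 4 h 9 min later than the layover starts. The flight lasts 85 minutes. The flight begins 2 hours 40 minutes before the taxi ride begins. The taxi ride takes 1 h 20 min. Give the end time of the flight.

9:37 AM

The train ride ends at 12:12 PM + 249 min = 4:21 PM.
The layover ends at 4:21 PM − 144 min = 1:57 PM.
The taxi ride ends at 1:57 PM − 105 min = 12:12 PM.
The taxi ride starts at 12:12 PM − 80 min = 10:52 AM.
The flight starts at 10:52 AM − 160 min = 8:12 AM.
The flight ends at 8:12 AM + 85 min = 9:37 AM.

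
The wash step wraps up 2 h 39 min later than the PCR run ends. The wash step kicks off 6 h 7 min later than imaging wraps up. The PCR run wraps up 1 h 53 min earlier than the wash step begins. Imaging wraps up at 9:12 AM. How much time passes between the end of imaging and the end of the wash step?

The wash step starts at 9:12 AM + 367 min = 3:19 PM.
The PCR run ends at 3:19 PM − 113 min = 1:26 PM.
The wash step ends at 1:26 PM + 159 min = 4:05 PM.
From 9:12 AM to 4:05 PM is 6 h 53 min.

6 h 53 min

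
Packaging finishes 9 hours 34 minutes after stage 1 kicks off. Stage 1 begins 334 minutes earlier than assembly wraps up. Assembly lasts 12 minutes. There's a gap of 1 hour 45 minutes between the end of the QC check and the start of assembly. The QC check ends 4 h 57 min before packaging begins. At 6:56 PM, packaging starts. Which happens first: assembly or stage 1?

The QC check ends at 6:56 PM − 297 min = 1:59 PM.
Assembly starts at 1:59 PM + 105 min = 3:44 PM.
Assembly ends at 3:44 PM + 12 min = 3:56 PM.
Stage 1 starts at 3:56 PM − 334 min = 10:22 AM.
Assembly starts at 3:44 PM and stage 1 starts at 10:22 AM, so stage 1 is first.

stage 1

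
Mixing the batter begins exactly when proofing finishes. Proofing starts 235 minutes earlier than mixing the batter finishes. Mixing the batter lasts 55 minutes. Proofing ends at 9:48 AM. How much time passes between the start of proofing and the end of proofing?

3 hours

Mixing the batter starts at 9:48 AM.
Mixing the batter ends at 9:48 AM + 55 min = 10:43 AM.
Proofing starts at 10:43 AM − 235 min = 6:48 AM.
From 6:48 AM to 9:48 AM is 3 hours.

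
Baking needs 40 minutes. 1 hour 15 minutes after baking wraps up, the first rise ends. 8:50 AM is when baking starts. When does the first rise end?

10:45 AM

Baking ends at 8:50 AM + 40 min = 9:30 AM.
The first rise ends at 9:30 AM + 75 min = 10:45 AM.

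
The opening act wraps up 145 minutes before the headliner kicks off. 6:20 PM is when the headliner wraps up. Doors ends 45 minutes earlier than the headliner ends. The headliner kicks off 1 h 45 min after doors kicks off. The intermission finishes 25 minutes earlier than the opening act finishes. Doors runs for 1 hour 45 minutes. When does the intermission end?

2:45 PM

Doors ends at 6:20 PM − 45 min = 5:35 PM.
Doors starts at 5:35 PM − 105 min = 3:50 PM.
The headliner starts at 3:50 PM + 105 min = 5:35 PM.
The opening act ends at 5:35 PM − 145 min = 3:10 PM.
The intermission ends at 3:10 PM − 25 min = 2:45 PM.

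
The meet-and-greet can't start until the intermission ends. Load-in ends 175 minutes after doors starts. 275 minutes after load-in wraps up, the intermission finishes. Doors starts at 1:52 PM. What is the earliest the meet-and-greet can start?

9:22 PM

Load-in ends at 1:52 PM + 175 min = 4:47 PM.
The intermission ends at 4:47 PM + 275 min = 9:22 PM.
The meet-and-greet is bounded by the intermission, so the earliest it can start is 9:22 PM.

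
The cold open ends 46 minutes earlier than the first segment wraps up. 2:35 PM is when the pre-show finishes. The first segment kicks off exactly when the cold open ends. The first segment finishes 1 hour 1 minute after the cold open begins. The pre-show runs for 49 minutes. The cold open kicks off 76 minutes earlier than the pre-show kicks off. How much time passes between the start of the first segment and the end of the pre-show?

The pre-show starts at 2:35 PM − 49 min = 1:46 PM.
The cold open starts at 1:46 PM − 76 min = 12:30 PM.
The first segment ends at 12:30 PM + 61 min = 1:31 PM.
The cold open ends at 1:31 PM − 46 min = 12:45 PM.
So the first segment starts at 12:45 PM.
From 12:45 PM to 2:35 PM is 1 hour 50 minutes.

1 hour 50 minutes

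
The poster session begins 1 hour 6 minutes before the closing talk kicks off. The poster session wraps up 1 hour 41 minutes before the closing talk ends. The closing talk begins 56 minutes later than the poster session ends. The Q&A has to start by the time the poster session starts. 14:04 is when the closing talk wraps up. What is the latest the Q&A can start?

The poster session ends at 14:04 − 101 min = 12:23.
The closing talk starts at 12:23 + 56 min = 13:19.
The poster session starts at 13:19 − 66 min = 12:13.
The Q&A is bounded by the poster session, so the latest it can start is 12:13.

12:13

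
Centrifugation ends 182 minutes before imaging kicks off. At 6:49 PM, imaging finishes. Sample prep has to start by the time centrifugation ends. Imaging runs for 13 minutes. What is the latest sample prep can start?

3:34 PM

Imaging starts at 6:49 PM − 13 min = 6:36 PM.
Centrifugation ends at 6:36 PM − 182 min = 3:34 PM.
Sample prep is bounded by centrifugation, so the latest it can start is 3:34 PM.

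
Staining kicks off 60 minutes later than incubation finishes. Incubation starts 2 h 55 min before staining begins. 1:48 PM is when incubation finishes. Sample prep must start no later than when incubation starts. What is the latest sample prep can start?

11:53 AM

Staining starts at 1:48 PM + 60 min = 2:48 PM.
Incubation starts at 2:48 PM − 175 min = 11:53 AM.
Sample prep is bounded by incubation, so the latest it can start is 11:53 AM.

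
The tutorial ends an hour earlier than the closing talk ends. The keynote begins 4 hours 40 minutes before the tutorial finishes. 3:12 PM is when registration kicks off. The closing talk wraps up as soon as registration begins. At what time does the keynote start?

9:32 AM

The closing talk ends at 3:12 PM.
The tutorial ends at 3:12 PM − 60 min = 2:12 PM.
The keynote starts at 2:12 PM − 280 min = 9:32 AM.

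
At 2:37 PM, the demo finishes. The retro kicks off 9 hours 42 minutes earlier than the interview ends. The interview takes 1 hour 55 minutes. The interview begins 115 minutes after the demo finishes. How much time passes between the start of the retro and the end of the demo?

The interview starts at 2:37 PM + 115 min = 4:32 PM.
The interview ends at 4:32 PM + 115 min = 6:27 PM.
The retro starts at 6:27 PM − 582 min = 8:45 AM.
From 8:45 AM to 2:37 PM is 5 hours 52 minutes.

5 hours 52 minutes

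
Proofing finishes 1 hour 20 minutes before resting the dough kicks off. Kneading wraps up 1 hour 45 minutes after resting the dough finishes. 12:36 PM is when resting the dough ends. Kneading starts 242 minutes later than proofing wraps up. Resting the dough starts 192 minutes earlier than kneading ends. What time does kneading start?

1:51 PM

Kneading ends at 12:36 PM + 105 min = 2:21 PM.
Resting the dough starts at 2:21 PM − 192 min = 11:09 AM.
Proofing ends at 11:09 AM − 80 min = 9:49 AM.
Kneading starts at 9:49 AM + 242 min = 1:51 PM.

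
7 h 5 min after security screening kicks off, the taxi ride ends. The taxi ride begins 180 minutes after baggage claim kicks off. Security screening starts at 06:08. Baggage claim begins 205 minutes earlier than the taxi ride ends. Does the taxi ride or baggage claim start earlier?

The taxi ride ends at 06:08 + 425 min = 13:13.
Baggage claim starts at 13:13 − 205 min = 09:48.
The taxi ride starts at 09:48 + 180 min = 12:48.
The taxi ride starts at 12:48 and baggage claim starts at 09:48, so baggage claim is first.

baggage claim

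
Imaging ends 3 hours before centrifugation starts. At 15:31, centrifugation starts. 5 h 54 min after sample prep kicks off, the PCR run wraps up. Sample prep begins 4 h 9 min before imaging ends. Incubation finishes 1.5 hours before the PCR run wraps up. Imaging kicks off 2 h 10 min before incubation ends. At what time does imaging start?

Imaging ends at 15:31 − 180 min = 12:31.
Sample prep starts at 12:31 − 249 min = 08:22.
The PCR run ends at 08:22 + 354 min = 14:16.
Incubation ends at 14:16 − 90 min = 12:46.
Imaging starts at 12:46 − 130 min = 10:36.

10:36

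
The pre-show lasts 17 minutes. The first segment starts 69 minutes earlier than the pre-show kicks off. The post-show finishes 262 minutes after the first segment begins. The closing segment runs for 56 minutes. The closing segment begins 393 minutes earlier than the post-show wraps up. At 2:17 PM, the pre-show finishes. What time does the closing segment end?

The pre-show starts at 2:17 PM − 17 min = 2:00 PM.
The first segment starts at 2:00 PM − 69 min = 12:51 PM.
The post-show ends at 12:51 PM + 262 min = 5:13 PM.
The closing segment starts at 5:13 PM − 393 min = 10:40 AM.
The closing segment ends at 10:40 AM + 56 min = 11:36 AM.

11:36 AM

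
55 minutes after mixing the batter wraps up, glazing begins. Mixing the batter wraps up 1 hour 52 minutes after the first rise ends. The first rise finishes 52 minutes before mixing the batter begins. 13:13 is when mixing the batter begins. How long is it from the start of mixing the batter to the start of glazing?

The first rise ends at 13:13 − 52 min = 12:21.
Mixing the batter ends at 12:21 + 112 min = 14:13.
Glazing starts at 14:13 + 55 min = 15:08.
From 13:13 to 15:08 is 1 h 55 min.

1 h 55 min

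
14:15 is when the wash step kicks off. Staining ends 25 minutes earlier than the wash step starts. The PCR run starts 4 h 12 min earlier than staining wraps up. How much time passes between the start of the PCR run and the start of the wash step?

277 minutes

Staining ends at 14:15 − 25 min = 13:50.
The PCR run starts at 13:50 − 252 min = 09:38.
From 09:38 to 14:15 is 277 minutes.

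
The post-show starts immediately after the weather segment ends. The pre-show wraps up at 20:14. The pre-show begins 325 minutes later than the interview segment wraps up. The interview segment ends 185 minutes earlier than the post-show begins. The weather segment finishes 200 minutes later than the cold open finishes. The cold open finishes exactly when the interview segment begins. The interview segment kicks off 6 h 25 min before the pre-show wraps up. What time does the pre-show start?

19:29

The interview segment starts at 20:14 − 385 min = 13:49.
So the cold open ends at 13:49.
The weather segment ends at 13:49 + 200 min = 17:09.
So the post-show starts at 17:09.
The interview segment ends at 17:09 − 185 min = 14:04.
The pre-show starts at 14:04 + 325 min = 19:29.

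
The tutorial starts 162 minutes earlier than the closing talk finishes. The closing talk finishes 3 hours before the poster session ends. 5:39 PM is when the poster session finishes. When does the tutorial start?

The closing talk ends at 5:39 PM − 180 min = 2:39 PM.
The tutorial starts at 2:39 PM − 162 min = 11:57 AM.

11:57 AM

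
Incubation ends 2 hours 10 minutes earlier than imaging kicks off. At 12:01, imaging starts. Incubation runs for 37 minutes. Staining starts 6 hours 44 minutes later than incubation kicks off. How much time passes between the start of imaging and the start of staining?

Incubation ends at 12:01 − 130 min = 09:51.
Incubation starts at 09:51 − 37 min = 09:14.
Staining starts at 09:14 + 404 min = 15:58.
From 12:01 to 15:58 is 3 h 57 min.

3 h 57 min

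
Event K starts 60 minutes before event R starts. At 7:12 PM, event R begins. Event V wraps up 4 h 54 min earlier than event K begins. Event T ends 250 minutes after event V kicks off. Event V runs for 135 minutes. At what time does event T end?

3:13 PM

Event K starts at 7:12 PM − 60 min = 6:12 PM.
Event V ends at 6:12 PM − 294 min = 1:18 PM.
Event V starts at 1:18 PM − 135 min = 11:03 AM.
Event T ends at 11:03 AM + 250 min = 3:13 PM.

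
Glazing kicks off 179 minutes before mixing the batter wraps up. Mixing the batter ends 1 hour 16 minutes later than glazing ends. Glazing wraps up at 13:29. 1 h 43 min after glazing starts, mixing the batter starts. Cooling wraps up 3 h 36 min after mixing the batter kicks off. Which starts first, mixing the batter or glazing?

glazing

Mixing the batter ends at 13:29 + 76 min = 14:45.
Glazing starts at 14:45 − 179 min = 11:46.
Mixing the batter starts at 11:46 + 103 min = 13:29.
Mixing the batter starts at 13:29 and glazing starts at 11:46, so glazing is first.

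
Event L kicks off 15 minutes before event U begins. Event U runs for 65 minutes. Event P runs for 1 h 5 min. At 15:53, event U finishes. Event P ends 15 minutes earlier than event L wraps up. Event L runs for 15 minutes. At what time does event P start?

13:28

Event U starts at 15:53 − 65 min = 14:48.
Event L starts at 14:48 − 15 min = 14:33.
Event L ends at 14:33 + 15 min = 14:48.
Event P ends at 14:48 − 15 min = 14:33.
Event P starts at 14:33 − 65 min = 13:28.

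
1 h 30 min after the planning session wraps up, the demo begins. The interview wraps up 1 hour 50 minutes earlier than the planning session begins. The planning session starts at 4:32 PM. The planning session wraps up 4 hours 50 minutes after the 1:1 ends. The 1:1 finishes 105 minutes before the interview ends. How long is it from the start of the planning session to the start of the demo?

The interview ends at 4:32 PM − 110 min = 2:42 PM.
The 1:1 ends at 2:42 PM − 105 min = 12:57 PM.
The planning session ends at 12:57 PM + 290 min = 5:47 PM.
The demo starts at 5:47 PM + 90 min = 7:17 PM.
From 4:32 PM to 7:17 PM is 2 hours 45 minutes.

2 hours 45 minutes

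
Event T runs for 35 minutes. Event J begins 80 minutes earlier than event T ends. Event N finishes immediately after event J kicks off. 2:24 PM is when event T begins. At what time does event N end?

Event T ends at 2:24 PM + 35 min = 2:59 PM.
Event J starts at 2:59 PM − 80 min = 1:39 PM.
So event N ends at 1:39 PM.

1:39 PM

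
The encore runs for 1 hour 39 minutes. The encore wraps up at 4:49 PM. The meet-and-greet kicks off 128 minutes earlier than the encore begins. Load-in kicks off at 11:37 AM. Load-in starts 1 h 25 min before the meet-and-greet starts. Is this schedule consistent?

Yes

The encore starts at 4:49 PM − 99 min = 3:10 PM.
The meet-and-greet starts at 3:10 PM − 128 min = 1:02 PM.
Load-in starts at 1:02 PM − 85 min = 11:37 AM.
That matches the stated 11:37 AM, so the schedule is consistent.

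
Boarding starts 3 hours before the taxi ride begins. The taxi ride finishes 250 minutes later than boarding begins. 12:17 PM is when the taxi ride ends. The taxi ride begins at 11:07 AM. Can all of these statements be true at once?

Boarding starts at 11:07 AM − 180 min = 8:07 AM.
The taxi ride ends at 8:07 AM + 250 min = 12:17 PM.
That matches the stated 12:17 PM, so the schedule is consistent.

Yes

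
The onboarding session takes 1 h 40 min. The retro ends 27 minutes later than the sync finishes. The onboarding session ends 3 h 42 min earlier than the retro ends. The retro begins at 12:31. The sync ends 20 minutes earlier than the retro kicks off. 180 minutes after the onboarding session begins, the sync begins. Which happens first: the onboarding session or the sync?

The sync ends at 12:31 − 20 min = 12:11.
The retro ends at 12:11 + 27 min = 12:38.
The onboarding session ends at 12:38 − 222 min = 08:56.
The onboarding session starts at 08:56 − 100 min = 07:16.
The sync starts at 07:16 + 180 min = 10:16.
The onboarding session starts at 07:16 and the sync starts at 10:16, so the onboarding session is first.

the onboarding session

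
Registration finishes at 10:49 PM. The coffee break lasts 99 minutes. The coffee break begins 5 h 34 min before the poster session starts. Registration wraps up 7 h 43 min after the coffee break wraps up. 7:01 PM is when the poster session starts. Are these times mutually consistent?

The coffee break starts at 7:01 PM − 334 min = 1:27 PM.
The coffee break ends at 1:27 PM + 99 min = 3:06 PM.
Registration ends at 3:06 PM + 463 min = 10:49 PM.
That matches the stated 10:49 PM, so the schedule is consistent.

Yes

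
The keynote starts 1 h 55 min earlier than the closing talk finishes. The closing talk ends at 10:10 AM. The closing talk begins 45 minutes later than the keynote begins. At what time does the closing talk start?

9:00 AM

The keynote starts at 10:10 AM − 115 min = 8:15 AM.
The closing talk starts at 8:15 AM + 45 min = 9:00 AM.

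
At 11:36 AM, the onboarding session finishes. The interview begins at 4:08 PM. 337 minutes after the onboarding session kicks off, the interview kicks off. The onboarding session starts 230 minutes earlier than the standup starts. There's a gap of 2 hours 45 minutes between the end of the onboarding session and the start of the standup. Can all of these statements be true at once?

Yes

The standup starts at 11:36 AM + 165 min = 2:21 PM.
The onboarding session starts at 2:21 PM − 230 min = 10:31 AM.
The interview starts at 10:31 AM + 337 min = 4:08 PM.
That matches the stated 4:08 PM, so the schedule is consistent.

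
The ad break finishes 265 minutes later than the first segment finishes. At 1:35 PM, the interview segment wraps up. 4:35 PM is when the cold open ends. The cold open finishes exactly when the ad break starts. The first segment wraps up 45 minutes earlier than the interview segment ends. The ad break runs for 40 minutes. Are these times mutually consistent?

Yes

The first segment ends at 1:35 PM − 45 min = 12:50 PM.
The ad break ends at 12:50 PM + 265 min = 5:15 PM.
The ad break starts at 5:15 PM − 40 min = 4:35 PM.
So the cold open ends at 4:35 PM.
That matches the stated 4:35 PM, so the schedule is consistent.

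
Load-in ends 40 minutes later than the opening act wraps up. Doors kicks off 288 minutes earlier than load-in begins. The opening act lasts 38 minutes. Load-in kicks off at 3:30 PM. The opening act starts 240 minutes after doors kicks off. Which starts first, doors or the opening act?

doors

Doors starts at 3:30 PM − 288 min = 10:42 AM.
The opening act starts at 10:42 AM + 240 min = 2:42 PM.
Doors starts at 10:42 AM and the opening act starts at 2:42 PM, so doors is first.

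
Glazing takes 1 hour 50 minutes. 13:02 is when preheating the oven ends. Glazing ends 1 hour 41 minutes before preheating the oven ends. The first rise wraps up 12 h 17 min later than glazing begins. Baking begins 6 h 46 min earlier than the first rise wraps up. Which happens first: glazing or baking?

glazing

Glazing ends at 13:02 − 101 min = 11:21.
Glazing starts at 11:21 − 110 min = 09:31.
The first rise ends at 09:31 + 737 min = 21:48.
Baking starts at 21:48 − 406 min = 15:02.
Glazing starts at 09:31 and baking starts at 15:02, so glazing is first.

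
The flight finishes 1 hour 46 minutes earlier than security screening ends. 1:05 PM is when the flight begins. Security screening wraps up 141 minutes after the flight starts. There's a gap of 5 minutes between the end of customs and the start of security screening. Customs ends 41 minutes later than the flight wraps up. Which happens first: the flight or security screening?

Security screening ends at 1:05 PM + 141 min = 3:26 PM.
The flight ends at 3:26 PM − 106 min = 1:40 PM.
Customs ends at 1:40 PM + 41 min = 2:21 PM.
Security screening starts at 2:21 PM + 5 min = 2:26 PM.
The flight starts at 1:05 PM and security screening starts at 2:26 PM, so the flight is first.

the flight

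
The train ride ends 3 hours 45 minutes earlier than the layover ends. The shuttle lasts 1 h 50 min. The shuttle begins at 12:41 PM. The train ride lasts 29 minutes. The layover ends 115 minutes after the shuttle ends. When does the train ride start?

12:12 PM

The shuttle ends at 12:41 PM + 110 min = 2:31 PM.
The layover ends at 2:31 PM + 115 min = 4:26 PM.
The train ride ends at 4:26 PM − 225 min = 12:41 PM.
The train ride starts at 12:41 PM − 29 min = 12:12 PM.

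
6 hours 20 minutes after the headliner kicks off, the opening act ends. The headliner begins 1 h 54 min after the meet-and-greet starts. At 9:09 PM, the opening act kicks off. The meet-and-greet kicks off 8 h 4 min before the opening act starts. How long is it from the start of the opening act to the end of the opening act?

The meet-and-greet starts at 9:09 PM − 484 min = 1:05 PM.
The headliner starts at 1:05 PM + 114 min = 2:59 PM.
The opening act ends at 2:59 PM + 380 min = 9:19 PM.
From 9:09 PM to 9:19 PM is 10 minutes.

10 minutes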